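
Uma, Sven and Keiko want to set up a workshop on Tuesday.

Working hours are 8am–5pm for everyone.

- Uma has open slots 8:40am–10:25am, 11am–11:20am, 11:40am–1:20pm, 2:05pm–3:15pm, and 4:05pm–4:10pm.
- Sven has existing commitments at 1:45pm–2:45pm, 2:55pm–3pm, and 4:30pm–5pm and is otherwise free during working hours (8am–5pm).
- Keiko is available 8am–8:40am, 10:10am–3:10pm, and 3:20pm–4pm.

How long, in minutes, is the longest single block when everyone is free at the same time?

100 minutes

Sven free within 08:00–17:00: 08:00–13:45, 14:45–14:55, 15:00–16:30.
Uma ∩ Sven: 08:40–10:25, 11:00–11:20, 11:40–13:20, 14:45–14:55, 15:00–15:15, 16:05–16:10.
Uma ∩ Sven ∩ Keiko: 10:10–10:25, 11:00–11:20, 11:40–13:20, 14:45–14:55, 15:00–15:10.
Common window lengths: 15, 20, 100, 10, 10 min; longest is 100.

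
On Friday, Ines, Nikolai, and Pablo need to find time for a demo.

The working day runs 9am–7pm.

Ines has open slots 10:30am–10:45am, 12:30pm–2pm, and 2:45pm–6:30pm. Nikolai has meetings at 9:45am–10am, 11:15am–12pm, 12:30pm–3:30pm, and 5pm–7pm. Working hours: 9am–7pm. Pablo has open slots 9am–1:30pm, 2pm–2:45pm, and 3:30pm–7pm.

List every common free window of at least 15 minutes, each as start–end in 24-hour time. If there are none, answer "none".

10:30–10:45, 15:30–17:00

Nikolai free within 09:00–19:00: 09:00–09:45, 10:00–11:15, 12:00–12:30, 15:30–17:00.
Ines ∩ Nikolai: 10:30–10:45, 15:30–17:00.
Ines ∩ Nikolai ∩ Pablo: 10:30–10:45, 15:30–17:00.
Windows ≥ 15 min: 10:30–10:45, 15:30–17:00.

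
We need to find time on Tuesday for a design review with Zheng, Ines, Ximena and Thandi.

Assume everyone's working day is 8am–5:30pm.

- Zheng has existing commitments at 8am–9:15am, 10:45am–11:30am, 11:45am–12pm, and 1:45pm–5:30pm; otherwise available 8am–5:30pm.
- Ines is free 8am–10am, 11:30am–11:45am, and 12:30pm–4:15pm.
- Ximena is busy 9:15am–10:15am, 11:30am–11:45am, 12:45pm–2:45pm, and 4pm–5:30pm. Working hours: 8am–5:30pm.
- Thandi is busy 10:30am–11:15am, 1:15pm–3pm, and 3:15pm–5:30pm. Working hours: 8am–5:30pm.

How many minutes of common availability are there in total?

15 minutes

Zheng free within 08:00–17:30: 09:15–10:45, 11:30–11:45, 12:00–13:45.
Ximena free within 08:00–17:30: 08:00–09:15, 10:15–11:30, 11:45–12:45, 14:45–16:00.
Thandi free within 08:00–17:30: 08:00–10:30, 11:15–13:15, 15:00–15:15.
Zheng ∩ Ines: 09:15–10:00, 11:30–11:45, 12:30–13:45.
Zheng ∩ Ines ∩ Ximena: 12:30–12:45.
Zheng ∩ Ines ∩ Ximena ∩ Thandi: 12:30–12:45.
Total common minutes: 15.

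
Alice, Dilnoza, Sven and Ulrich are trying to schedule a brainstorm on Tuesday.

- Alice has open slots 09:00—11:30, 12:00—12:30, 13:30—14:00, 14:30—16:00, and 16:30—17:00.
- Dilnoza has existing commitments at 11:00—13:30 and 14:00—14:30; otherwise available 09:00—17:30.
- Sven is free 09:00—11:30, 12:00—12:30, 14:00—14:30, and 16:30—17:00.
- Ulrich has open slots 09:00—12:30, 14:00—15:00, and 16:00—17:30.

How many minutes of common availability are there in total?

150 minutes

Dilnoza free within 09:00–17:30: 09:00–11:00, 13:30–14:00, 14:30–17:30.
Alice ∩ Dilnoza: 09:00–11:00, 13:30–14:00, 14:30–16:00, 16:30–17:00.
Alice ∩ Dilnoza ∩ Sven: 09:00–11:00, 16:30–17:00.
Alice ∩ Dilnoza ∩ Sven ∩ Ulrich: 09:00–11:00, 16:30–17:00.
Total common minutes: 120 + 30 = 150.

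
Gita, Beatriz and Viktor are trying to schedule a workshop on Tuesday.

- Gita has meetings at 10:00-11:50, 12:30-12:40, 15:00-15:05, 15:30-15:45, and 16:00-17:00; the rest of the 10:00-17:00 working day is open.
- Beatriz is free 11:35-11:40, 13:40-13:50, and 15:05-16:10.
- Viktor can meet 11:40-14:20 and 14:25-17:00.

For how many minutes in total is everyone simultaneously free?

Gita free within 10:00–17:00: 11:50–12:30, 12:40–15:00, 15:05–15:30, 15:45–16:00.
Gita ∩ Beatriz: 13:40–13:50, 15:05–15:30, 15:45–16:00.
Gita ∩ Beatriz ∩ Viktor: 13:40–13:50, 15:05–15:30, 15:45–16:00.
Total common minutes: 10 + 25 + 15 = 50.

50 minutes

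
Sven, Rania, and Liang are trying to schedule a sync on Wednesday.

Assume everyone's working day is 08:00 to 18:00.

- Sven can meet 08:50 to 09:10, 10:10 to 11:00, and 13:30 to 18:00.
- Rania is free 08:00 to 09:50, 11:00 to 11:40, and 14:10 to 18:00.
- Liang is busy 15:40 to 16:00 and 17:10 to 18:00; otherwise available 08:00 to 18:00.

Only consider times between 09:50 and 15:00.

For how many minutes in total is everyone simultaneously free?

Liang free within 08:00–18:00: 08:00–15:40, 16:00–17:10.
Sven ∩ Rania: 08:50–09:10, 14:10–18:00.
Sven ∩ Rania ∩ Liang: 08:50–09:10, 14:10–15:40, 16:00–17:10.
Restricted to 09:50–15:00: 14:10–15:00.
Total common minutes: 50.

50 minutes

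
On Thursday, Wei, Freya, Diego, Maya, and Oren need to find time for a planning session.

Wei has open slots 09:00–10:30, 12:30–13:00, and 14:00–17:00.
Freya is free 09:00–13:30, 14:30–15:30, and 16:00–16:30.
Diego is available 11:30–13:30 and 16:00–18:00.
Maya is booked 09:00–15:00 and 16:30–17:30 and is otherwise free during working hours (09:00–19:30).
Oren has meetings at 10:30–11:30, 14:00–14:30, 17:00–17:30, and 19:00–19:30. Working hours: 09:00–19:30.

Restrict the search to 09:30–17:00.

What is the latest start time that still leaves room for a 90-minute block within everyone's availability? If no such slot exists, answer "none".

none

Maya free within 09:00–19:30: 15:00–16:30, 17:30–19:30.
Oren free within 09:00–19:30: 09:00–10:30, 11:30–14:00, 14:30–17:00, 17:30–19:00.
Wei ∩ Freya: 09:00–10:30, 12:30–13:00, 14:30–15:30, 16:00–16:30.
Wei ∩ Freya ∩ Diego: 12:30–13:00, 16:00–16:30.
Wei ∩ Freya ∩ Diego ∩ Maya: 16:00–16:30.
Wei ∩ Freya ∩ Diego ∩ Maya ∩ Oren: 16:00–16:30.
Restricted to 09:30–17:00: 16:00–16:30.
Windows ≥ 90 min: (none).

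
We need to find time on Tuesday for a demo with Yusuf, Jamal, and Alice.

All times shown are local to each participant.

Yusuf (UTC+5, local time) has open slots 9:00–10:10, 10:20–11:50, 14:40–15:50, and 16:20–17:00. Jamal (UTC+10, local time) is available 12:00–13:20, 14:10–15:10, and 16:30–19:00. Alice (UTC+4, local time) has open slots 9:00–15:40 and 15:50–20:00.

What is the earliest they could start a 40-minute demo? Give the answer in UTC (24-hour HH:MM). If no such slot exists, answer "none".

Yusuf → UTC: 04:00–05:10, 05:20–06:50, 09:40–10:50, 11:20–12:00.
Jamal → UTC: 02:00–03:20, 04:10–05:10, 06:30–09:00.
Alice → UTC: 05:00–11:40, 11:50–16:00.
Yusuf ∩ Jamal: 04:10–05:10, 06:30–06:50.
Yusuf ∩ Jamal ∩ Alice: 05:00–05:10, 06:30–06:50.
Windows ≥ 40 min: (none).

none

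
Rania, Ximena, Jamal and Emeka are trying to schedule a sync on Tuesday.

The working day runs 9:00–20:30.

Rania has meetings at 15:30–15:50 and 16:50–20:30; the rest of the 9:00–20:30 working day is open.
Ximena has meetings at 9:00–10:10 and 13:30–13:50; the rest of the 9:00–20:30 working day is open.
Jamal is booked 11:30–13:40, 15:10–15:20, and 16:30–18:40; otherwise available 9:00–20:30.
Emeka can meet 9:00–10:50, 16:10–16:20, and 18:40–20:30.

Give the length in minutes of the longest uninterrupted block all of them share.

Rania free within 09:00–20:30: 09:00–15:30, 15:50–16:50.
Ximena free within 09:00–20:30: 10:10–13:30, 13:50–20:30.
Jamal free within 09:00–20:30: 09:00–11:30, 13:40–15:10, 15:20–16:30, 18:40–20:30.
Rania ∩ Ximena: 10:10–13:30, 13:50–15:30, 15:50–16:50.
Rania ∩ Ximena ∩ Jamal: 10:10–11:30, 13:50–15:10, 15:20–15:30, 15:50–16:30.
Rania ∩ Ximena ∩ Jamal ∩ Emeka: 10:10–10:50, 16:10–16:20.
Common window lengths: 40, 10 min; longest is 40.

40 minutes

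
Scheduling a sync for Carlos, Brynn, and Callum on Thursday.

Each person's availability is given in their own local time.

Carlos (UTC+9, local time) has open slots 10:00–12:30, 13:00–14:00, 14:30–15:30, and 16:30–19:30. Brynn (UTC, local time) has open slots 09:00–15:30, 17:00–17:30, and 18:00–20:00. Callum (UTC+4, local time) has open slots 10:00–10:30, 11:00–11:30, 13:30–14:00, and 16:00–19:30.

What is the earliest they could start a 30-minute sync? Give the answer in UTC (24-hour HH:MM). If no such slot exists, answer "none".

09:30

Carlos → UTC: 01:00–03:30, 04:00–05:00, 05:30–06:30, 07:30–10:30.
Brynn → UTC: 09:00–15:30, 17:00–17:30, 18:00–20:00.
Callum → UTC: 06:00–06:30, 07:00–07:30, 09:30–10:00, 12:00–15:30.
Carlos ∩ Brynn: 09:00–10:30.
Carlos ∩ Brynn ∩ Callum: 09:30–10:00.
Windows ≥ 30 min: 09:30–10:00.
Earliest such window starts at 09:30.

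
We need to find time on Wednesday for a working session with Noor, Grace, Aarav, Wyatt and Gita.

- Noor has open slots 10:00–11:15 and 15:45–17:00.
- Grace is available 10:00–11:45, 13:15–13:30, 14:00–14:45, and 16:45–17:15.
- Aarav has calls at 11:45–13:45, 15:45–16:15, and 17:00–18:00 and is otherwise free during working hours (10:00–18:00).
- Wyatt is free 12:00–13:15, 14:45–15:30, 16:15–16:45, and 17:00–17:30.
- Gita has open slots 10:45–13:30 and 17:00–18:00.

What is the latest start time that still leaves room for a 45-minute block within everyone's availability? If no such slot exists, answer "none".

Aarav free within 10:00–18:00: 10:00–11:45, 13:45–15:45, 16:15–17:00.
Noor ∩ Grace: 10:00–11:15, 16:45–17:00.
Noor ∩ Grace ∩ Aarav: 10:00–11:15, 16:45–17:00.
Noor ∩ Grace ∩ Aarav ∩ Wyatt: (none).
Noor ∩ Grace ∩ Aarav ∩ Wyatt ∩ Gita: (none).
Windows ≥ 45 min: (none).

none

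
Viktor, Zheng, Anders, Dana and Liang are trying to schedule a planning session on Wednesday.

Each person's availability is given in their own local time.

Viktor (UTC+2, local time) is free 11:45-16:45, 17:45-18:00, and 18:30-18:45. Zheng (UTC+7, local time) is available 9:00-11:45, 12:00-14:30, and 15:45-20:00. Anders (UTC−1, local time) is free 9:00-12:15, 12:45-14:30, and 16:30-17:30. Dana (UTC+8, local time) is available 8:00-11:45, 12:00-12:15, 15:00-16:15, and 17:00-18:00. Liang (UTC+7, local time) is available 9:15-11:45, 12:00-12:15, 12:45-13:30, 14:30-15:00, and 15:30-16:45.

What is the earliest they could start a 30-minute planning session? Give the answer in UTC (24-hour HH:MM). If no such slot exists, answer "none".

Viktor → UTC: 09:45–14:45, 15:45–16:00, 16:30–16:45.
Zheng → UTC: 02:00–04:45, 05:00–07:30, 08:45–13:00.
Anders → UTC: 10:00–13:15, 13:45–15:30, 17:30–18:30.
Dana → UTC: 00:00–03:45, 04:00–04:15, 07:00–08:15, 09:00–10:00.
Liang → UTC: 02:15–04:45, 05:00–05:15, 05:45–06:30, 07:30–08:00, 08:30–09:45.
Viktor ∩ Zheng: 09:45–13:00.
Viktor ∩ Zheng ∩ Anders: 10:00–13:00.
Viktor ∩ Zheng ∩ Anders ∩ Dana: (none).
Viktor ∩ Zheng ∩ Anders ∩ Dana ∩ Liang: (none).
Windows ≥ 30 min: (none).

none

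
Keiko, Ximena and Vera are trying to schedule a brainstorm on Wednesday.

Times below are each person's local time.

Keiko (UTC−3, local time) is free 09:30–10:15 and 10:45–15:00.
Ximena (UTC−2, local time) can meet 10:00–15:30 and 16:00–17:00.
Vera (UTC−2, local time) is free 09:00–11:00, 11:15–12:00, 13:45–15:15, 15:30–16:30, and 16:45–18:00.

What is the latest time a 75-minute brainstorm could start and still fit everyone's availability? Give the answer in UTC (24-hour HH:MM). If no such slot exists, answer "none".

Keiko → UTC: 12:30–13:15, 13:45–18:00.
Ximena → UTC: 12:00–17:30, 18:00–19:00.
Vera → UTC: 11:00–13:00, 13:15–14:00, 15:45–17:15, 17:30–18:30, 18:45–20:00.
Keiko ∩ Ximena: 12:30–13:15, 13:45–17:30.
Keiko ∩ Ximena ∩ Vera: 12:30–13:00, 13:45–14:00, 15:45–17:15.
Windows ≥ 75 min: 15:45–17:15.
Latest start in the last window 15:45–17:15 is 17:15 − 75 min = 16:00.

16:00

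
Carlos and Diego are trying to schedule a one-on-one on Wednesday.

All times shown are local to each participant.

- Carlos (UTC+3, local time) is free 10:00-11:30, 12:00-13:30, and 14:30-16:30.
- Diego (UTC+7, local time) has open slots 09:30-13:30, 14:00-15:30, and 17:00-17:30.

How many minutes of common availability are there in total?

120 minutes

Carlos → UTC: 07:00–08:30, 09:00–10:30, 11:30–13:30.
Diego → UTC: 02:30–06:30, 07:00–08:30, 10:00–10:30.
Carlos ∩ Diego: 07:00–08:30, 10:00–10:30.
Total common minutes: 90 + 30 = 120.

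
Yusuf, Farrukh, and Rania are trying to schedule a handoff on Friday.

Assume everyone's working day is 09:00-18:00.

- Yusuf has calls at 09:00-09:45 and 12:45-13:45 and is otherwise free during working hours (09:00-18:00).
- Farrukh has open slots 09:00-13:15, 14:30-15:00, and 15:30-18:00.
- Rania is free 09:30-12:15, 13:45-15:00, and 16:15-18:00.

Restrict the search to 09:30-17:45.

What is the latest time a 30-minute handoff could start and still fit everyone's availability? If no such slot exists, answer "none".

Yusuf free within 09:00–18:00: 09:45–12:45, 13:45–18:00.
Yusuf ∩ Farrukh: 09:45–12:45, 14:30–15:00, 15:30–18:00.
Yusuf ∩ Farrukh ∩ Rania: 09:45–12:15, 14:30–15:00, 16:15–18:00.
Restricted to 09:30–17:45: 09:45–12:15, 14:30–15:00, 16:15–17:45.
Windows ≥ 30 min: 09:45–12:15, 14:30–15:00, 16:15–17:45.
Latest start in the last window 16:15–17:45 is 17:45 − 30 min = 17:15.

17:15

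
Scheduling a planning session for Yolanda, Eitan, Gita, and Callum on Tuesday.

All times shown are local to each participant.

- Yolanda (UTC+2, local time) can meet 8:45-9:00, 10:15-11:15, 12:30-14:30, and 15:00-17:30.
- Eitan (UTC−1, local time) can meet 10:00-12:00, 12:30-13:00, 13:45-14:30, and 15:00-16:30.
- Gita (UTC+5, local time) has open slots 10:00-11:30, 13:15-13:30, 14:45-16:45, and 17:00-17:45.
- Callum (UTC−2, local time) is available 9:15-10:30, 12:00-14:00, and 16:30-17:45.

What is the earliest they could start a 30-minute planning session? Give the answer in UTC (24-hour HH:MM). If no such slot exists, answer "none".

11:15

Yolanda → UTC: 06:45–07:00, 08:15–09:15, 10:30–12:30, 13:00–15:30.
Eitan → UTC: 11:00–13:00, 13:30–14:00, 14:45–15:30, 16:00–17:30.
Gita → UTC: 05:00–06:30, 08:15–08:30, 09:45–11:45, 12:00–12:45.
Callum → UTC: 11:15–12:30, 14:00–16:00, 18:30–19:45.
Yolanda ∩ Eitan: 11:00–12:30, 13:30–14:00, 14:45–15:30.
Yolanda ∩ Eitan ∩ Gita: 11:00–11:45, 12:00–12:30.
Yolanda ∩ Eitan ∩ Gita ∩ Callum: 11:15–11:45, 12:00–12:30.
Windows ≥ 30 min: 11:15–11:45, 12:00–12:30.
Earliest such window starts at 11:15.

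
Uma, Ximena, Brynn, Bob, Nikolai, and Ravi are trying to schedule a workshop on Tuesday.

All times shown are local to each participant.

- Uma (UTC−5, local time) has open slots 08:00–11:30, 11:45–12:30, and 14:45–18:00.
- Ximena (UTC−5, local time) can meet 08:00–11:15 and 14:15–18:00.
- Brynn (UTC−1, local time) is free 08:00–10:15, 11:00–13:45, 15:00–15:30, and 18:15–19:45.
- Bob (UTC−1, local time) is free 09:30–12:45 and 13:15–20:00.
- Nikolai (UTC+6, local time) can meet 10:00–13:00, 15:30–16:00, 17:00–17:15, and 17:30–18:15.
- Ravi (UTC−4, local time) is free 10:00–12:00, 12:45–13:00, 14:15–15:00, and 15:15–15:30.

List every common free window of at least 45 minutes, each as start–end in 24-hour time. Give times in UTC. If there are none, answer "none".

none

Uma → UTC: 13:00–16:30, 16:45–17:30, 19:45–23:00.
Ximena → UTC: 13:00–16:15, 19:15–23:00.
Brynn → UTC: 09:00–11:15, 12:00–14:45, 16:00–16:30, 19:15–20:45.
Bob → UTC: 10:30–13:45, 14:15–21:00.
Nikolai → UTC: 04:00–07:00, 09:30–10:00, 11:00–11:15, 11:30–12:15.
Ravi → UTC: 14:00–16:00, 16:45–17:00, 18:15–19:00, 19:15–19:30.
Uma ∩ Ximena: 13:00–16:15, 19:45–23:00.
Uma ∩ Ximena ∩ Brynn: 13:00–14:45, 16:00–16:15, 19:45–20:45.
Uma ∩ Ximena ∩ Brynn ∩ Bob: 13:00–13:45, 14:15–14:45, 16:00–16:15, 19:45–20:45.
Uma ∩ Ximena ∩ Brynn ∩ Bob ∩ Nikolai: (none).
Uma ∩ Ximena ∩ Brynn ∩ Bob ∩ Nikolai ∩ Ravi: (none).
Windows ≥ 45 min: (none).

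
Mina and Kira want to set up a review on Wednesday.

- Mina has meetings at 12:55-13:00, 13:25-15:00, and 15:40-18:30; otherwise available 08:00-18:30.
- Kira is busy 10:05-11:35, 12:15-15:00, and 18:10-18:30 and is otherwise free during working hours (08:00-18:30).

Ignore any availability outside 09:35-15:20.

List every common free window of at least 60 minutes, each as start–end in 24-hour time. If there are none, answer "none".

none

Mina free within 08:00–18:30: 08:00–12:55, 13:00–13:25, 15:00–15:40.
Kira free within 08:00–18:30: 08:00–10:05, 11:35–12:15, 15:00–18:10.
Mina ∩ Kira: 08:00–10:05, 11:35–12:15, 15:00–15:40.
Restricted to 09:35–15:20: 09:35–10:05, 11:35–12:15, 15:00–15:20.
Windows ≥ 60 min: (none).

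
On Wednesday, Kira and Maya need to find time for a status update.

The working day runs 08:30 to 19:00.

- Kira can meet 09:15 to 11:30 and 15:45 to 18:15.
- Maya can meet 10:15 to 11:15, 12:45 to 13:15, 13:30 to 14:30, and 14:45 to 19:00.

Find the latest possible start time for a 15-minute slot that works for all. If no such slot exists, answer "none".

18:00

Kira ∩ Maya: 10:15–11:15, 15:45–18:15.
Windows ≥ 15 min: 10:15–11:15, 15:45–18:15.
Latest start in the last window 15:45–18:15 is 18:15 − 15 min = 18:00.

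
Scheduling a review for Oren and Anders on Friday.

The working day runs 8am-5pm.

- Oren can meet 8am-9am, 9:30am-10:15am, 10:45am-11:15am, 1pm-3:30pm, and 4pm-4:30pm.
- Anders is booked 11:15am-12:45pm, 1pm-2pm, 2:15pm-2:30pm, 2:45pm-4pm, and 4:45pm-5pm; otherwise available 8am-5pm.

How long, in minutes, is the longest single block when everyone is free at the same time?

Anders free within 08:00–17:00: 08:00–11:15, 12:45–13:00, 14:00–14:15, 14:30–14:45, 16:00–16:45.
Oren ∩ Anders: 08:00–09:00, 09:30–10:15, 10:45–11:15, 14:00–14:15, 14:30–14:45, 16:00–16:30.
Common window lengths: 60, 45, 30, 15, 15, 30 min; longest is 60.

60 minutes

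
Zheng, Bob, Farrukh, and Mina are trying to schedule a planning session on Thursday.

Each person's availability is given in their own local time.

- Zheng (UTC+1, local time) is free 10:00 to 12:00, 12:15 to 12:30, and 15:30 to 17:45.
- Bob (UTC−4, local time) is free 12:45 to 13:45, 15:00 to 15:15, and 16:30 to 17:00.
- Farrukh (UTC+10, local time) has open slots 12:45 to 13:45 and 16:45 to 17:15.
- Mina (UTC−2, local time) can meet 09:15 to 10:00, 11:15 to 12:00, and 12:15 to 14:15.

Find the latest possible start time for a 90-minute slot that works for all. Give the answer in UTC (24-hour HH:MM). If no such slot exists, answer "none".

none

Zheng → UTC: 09:00–11:00, 11:15–11:30, 14:30–16:45.
Bob → UTC: 16:45–17:45, 19:00–19:15, 20:30–21:00.
Farrukh → UTC: 02:45–03:45, 06:45–07:15.
Mina → UTC: 11:15–12:00, 13:15–14:00, 14:15–16:15.
Zheng ∩ Bob: (none).
Zheng ∩ Bob ∩ Farrukh: (none).
Zheng ∩ Bob ∩ Farrukh ∩ Mina: (none).
Windows ≥ 90 min: (none).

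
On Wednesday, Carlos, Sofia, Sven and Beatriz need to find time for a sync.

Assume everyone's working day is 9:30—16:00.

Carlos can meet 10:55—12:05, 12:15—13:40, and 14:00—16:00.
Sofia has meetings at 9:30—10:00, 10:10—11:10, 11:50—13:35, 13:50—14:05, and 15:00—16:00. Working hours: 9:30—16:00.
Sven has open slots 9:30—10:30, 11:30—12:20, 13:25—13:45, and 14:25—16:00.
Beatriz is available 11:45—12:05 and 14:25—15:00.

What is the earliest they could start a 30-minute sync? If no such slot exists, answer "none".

Sofia free within 09:30–16:00: 10:00–10:10, 11:10–11:50, 13:35–13:50, 14:05–15:00.
Carlos ∩ Sofia: 11:10–11:50, 13:35–13:40, 14:05–15:00.
Carlos ∩ Sofia ∩ Sven: 11:30–11:50, 13:35–13:40, 14:25–15:00.
Carlos ∩ Sofia ∩ Sven ∩ Beatriz: 11:45–11:50, 14:25–15:00.
Windows ≥ 30 min: 14:25–15:00.
Earliest such window starts at 14:25.

14:25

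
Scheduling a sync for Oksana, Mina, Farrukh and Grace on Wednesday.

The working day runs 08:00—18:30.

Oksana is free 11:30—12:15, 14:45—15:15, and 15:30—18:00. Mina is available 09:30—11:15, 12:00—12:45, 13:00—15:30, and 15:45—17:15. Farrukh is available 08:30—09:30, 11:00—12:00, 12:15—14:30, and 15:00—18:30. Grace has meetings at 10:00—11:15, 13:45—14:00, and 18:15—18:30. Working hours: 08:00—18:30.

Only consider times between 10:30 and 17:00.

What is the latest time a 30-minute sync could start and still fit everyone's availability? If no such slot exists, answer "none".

16:30

Grace free within 08:00–18:30: 08:00–10:00, 11:15–13:45, 14:00–18:15.
Oksana ∩ Mina: 12:00–12:15, 14:45–15:15, 15:45–17:15.
Oksana ∩ Mina ∩ Farrukh: 15:00–15:15, 15:45–17:15.
Oksana ∩ Mina ∩ Farrukh ∩ Grace: 15:00–15:15, 15:45–17:15.
Restricted to 10:30–17:00: 15:00–15:15, 15:45–17:00.
Windows ≥ 30 min: 15:45–17:00.
Latest start in the last window 15:45–17:00 is 17:00 − 30 min = 16:30.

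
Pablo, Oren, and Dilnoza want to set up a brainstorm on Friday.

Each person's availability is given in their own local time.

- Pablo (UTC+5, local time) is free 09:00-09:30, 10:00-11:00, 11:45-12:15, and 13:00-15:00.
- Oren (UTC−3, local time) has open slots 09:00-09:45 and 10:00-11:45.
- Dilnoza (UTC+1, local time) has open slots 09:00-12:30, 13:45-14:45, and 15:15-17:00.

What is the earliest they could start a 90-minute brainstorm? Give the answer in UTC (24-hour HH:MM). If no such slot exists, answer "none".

Pablo → UTC: 04:00–04:30, 05:00–06:00, 06:45–07:15, 08:00–10:00.
Oren → UTC: 12:00–12:45, 13:00–14:45.
Dilnoza → UTC: 08:00–11:30, 12:45–13:45, 14:15–16:00.
Pablo ∩ Oren: (none).
Pablo ∩ Oren ∩ Dilnoza: (none).
Windows ≥ 90 min: (none).

none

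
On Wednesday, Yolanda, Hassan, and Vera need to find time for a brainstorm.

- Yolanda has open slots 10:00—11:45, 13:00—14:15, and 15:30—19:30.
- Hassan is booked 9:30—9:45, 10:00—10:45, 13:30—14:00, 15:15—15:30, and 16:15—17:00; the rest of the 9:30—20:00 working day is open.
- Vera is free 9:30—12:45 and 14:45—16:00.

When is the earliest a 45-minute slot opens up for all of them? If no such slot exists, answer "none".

10:45

Hassan free within 09:30–20:00: 09:45–10:00, 10:45–13:30, 14:00–15:15, 15:30–16:15, 17:00–20:00.
Yolanda ∩ Hassan: 10:45–11:45, 13:00–13:30, 14:00–14:15, 15:30–16:15, 17:00–19:30.
Yolanda ∩ Hassan ∩ Vera: 10:45–11:45, 15:30–16:00.
Windows ≥ 45 min: 10:45–11:45.
Earliest such window starts at 10:45.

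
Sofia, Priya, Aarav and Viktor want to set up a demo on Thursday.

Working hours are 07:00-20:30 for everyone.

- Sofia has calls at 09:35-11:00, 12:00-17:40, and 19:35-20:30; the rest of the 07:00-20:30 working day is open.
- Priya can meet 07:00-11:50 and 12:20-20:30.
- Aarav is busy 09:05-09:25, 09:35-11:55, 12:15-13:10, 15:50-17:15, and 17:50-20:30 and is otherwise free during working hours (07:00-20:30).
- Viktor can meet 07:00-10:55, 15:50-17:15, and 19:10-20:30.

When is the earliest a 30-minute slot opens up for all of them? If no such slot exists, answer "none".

Sofia free within 07:00–20:30: 07:00–09:35, 11:00–12:00, 17:40–19:35.
Aarav free within 07:00–20:30: 07:00–09:05, 09:25–09:35, 11:55–12:15, 13:10–15:50, 17:15–17:50.
Sofia ∩ Priya: 07:00–09:35, 11:00–11:50, 17:40–19:35.
Sofia ∩ Priya ∩ Aarav: 07:00–09:05, 09:25–09:35, 17:40–17:50.
Sofia ∩ Priya ∩ Aarav ∩ Viktor: 07:00–09:05, 09:25–09:35.
Windows ≥ 30 min: 07:00–09:05.
Earliest such window starts at 07:00.

07:00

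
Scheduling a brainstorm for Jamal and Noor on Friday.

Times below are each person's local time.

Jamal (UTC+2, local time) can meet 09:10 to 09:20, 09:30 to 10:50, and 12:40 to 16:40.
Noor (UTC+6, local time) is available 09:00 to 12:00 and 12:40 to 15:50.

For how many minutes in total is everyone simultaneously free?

Jamal → UTC: 07:10–07:20, 07:30–08:50, 10:40–14:40.
Noor → UTC: 03:00–06:00, 06:40–09:50.
Jamal ∩ Noor: 07:10–07:20, 07:30–08:50.
Total common minutes: 10 + 80 = 90.

90 minutes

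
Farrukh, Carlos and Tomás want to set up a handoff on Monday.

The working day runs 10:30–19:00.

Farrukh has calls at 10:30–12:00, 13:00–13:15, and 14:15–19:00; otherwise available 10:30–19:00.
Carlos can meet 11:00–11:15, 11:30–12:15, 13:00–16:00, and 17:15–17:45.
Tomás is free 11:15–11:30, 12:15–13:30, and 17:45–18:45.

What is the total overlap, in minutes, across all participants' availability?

Farrukh free within 10:30–19:00: 12:00–13:00, 13:15–14:15.
Farrukh ∩ Carlos: 12:00–12:15, 13:15–14:15.
Farrukh ∩ Carlos ∩ Tomás: 13:15–13:30.
Total common minutes: 15.

15 minutes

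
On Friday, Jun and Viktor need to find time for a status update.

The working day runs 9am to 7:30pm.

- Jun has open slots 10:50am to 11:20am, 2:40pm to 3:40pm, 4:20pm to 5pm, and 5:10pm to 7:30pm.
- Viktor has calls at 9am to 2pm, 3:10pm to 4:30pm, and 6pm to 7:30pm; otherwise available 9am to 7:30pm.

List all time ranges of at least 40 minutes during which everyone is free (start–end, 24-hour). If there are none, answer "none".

Viktor free within 09:00–19:30: 14:00–15:10, 16:30–18:00.
Jun ∩ Viktor: 14:40–15:10, 16:30–17:00, 17:10–18:00.
Windows ≥ 40 min: 17:10–18:00.

17:10–18:00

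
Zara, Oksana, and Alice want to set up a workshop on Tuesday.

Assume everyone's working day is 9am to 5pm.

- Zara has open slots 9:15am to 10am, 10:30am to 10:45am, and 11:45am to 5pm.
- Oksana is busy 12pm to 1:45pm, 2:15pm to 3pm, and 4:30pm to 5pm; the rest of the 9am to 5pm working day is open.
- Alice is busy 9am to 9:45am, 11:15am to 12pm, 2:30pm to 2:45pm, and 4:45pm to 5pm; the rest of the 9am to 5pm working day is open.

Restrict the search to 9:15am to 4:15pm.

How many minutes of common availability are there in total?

135 minutes

Oksana free within 09:00–17:00: 09:00–12:00, 13:45–14:15, 15:00–16:30.
Alice free within 09:00–17:00: 09:45–11:15, 12:00–14:30, 14:45–16:45.
Zara ∩ Oksana: 09:15–10:00, 10:30–10:45, 11:45–12:00, 13:45–14:15, 15:00–16:30.
Zara ∩ Oksana ∩ Alice: 09:45–10:00, 10:30–10:45, 13:45–14:15, 15:00–16:30.
Restricted to 09:15–16:15: 09:45–10:00, 10:30–10:45, 13:45–14:15, 15:00–16:15.
Total common minutes: 15 + 15 + 30 + 75 = 135.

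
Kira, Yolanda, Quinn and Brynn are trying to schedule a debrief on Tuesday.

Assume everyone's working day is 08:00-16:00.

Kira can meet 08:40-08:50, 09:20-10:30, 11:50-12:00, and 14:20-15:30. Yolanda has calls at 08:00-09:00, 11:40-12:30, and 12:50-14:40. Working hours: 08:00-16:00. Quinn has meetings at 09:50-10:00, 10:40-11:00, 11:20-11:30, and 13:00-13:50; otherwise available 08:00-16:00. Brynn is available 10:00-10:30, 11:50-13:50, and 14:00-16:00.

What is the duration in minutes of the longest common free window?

Yolanda free within 08:00–16:00: 09:00–11:40, 12:30–12:50, 14:40–16:00.
Quinn free within 08:00–16:00: 08:00–09:50, 10:00–10:40, 11:00–11:20, 11:30–13:00, 13:50–16:00.
Kira ∩ Yolanda: 09:20–10:30, 14:40–15:30.
Kira ∩ Yolanda ∩ Quinn: 09:20–09:50, 10:00–10:30, 14:40–15:30.
Kira ∩ Yolanda ∩ Quinn ∩ Brynn: 10:00–10:30, 14:40–15:30.
Common window lengths: 30, 50 min; longest is 50.

50 minutes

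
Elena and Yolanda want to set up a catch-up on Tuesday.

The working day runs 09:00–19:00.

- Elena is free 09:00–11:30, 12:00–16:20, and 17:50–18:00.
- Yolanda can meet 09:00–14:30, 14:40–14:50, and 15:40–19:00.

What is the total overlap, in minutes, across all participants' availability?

Elena ∩ Yolanda: 09:00–11:30, 12:00–14:30, 14:40–14:50, 15:40–16:20, 17:50–18:00.
Total common minutes: 150 + 150 + 10 + 40 + 10 = 360.

360 minutes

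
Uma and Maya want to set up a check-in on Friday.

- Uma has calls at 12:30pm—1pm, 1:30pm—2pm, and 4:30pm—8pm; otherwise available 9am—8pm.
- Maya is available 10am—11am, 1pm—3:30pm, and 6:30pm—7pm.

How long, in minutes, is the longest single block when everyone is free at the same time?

90 minutes

Uma free within 09:00–20:00: 09:00–12:30, 13:00–13:30, 14:00–16:30.
Uma ∩ Maya: 10:00–11:00, 13:00–13:30, 14:00–15:30.
Common window lengths: 60, 30, 90 min; longest is 90.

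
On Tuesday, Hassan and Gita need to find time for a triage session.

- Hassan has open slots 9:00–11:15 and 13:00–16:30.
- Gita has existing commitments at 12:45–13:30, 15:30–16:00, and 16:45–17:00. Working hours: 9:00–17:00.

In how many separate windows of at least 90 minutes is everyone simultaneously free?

Gita free within 09:00–17:00: 09:00–12:45, 13:30–15:30, 16:00–16:45.
Hassan ∩ Gita: 09:00–11:15, 13:30–15:30, 16:00–16:30.
Windows ≥ 90 min: 09:00–11:15, 13:30–15:30.
That's 2 windows.

2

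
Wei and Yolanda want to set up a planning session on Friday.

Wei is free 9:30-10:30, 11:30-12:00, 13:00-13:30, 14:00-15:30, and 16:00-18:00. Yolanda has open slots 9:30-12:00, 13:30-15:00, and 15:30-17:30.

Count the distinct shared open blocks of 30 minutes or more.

Wei ∩ Yolanda: 09:30–10:30, 11:30–12:00, 14:00–15:00, 16:00–17:30.
Windows ≥ 30 min: 09:30–10:30, 11:30–12:00, 14:00–15:00, 16:00–17:30.
That's 4 windows.

4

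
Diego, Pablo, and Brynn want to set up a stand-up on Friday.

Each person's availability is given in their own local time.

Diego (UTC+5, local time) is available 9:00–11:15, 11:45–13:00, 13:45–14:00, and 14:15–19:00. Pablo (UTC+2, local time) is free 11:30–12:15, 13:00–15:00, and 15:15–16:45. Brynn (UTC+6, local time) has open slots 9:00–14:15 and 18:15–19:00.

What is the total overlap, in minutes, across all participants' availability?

45 minutes

Diego → UTC: 04:00–06:15, 06:45–08:00, 08:45–09:00, 09:15–14:00.
Pablo → UTC: 09:30–10:15, 11:00–13:00, 13:15–14:45.
Brynn → UTC: 03:00–08:15, 12:15–13:00.
Diego ∩ Pablo: 09:30–10:15, 11:00–13:00, 13:15–14:00.
Diego ∩ Pablo ∩ Brynn: 12:15–13:00.
Total common minutes: 45.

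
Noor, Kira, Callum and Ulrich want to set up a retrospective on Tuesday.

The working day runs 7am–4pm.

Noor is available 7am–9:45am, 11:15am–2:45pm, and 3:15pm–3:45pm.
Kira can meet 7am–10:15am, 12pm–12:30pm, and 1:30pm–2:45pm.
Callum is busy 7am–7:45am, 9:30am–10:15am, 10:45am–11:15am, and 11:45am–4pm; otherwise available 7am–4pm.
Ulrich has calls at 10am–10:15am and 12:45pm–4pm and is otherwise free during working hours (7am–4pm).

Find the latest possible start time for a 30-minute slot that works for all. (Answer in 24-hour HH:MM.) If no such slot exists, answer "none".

09:00

Callum free within 07:00–16:00: 07:45–09:30, 10:15–10:45, 11:15–11:45.
Ulrich free within 07:00–16:00: 07:00–10:00, 10:15–12:45.
Noor ∩ Kira: 07:00–09:45, 12:00–12:30, 13:30–14:45.
Noor ∩ Kira ∩ Callum: 07:45–09:30.
Noor ∩ Kira ∩ Callum ∩ Ulrich: 07:45–09:30.
Windows ≥ 30 min: 07:45–09:30.
Latest start in the last window 07:45–09:30 is 09:30 − 30 min = 09:00.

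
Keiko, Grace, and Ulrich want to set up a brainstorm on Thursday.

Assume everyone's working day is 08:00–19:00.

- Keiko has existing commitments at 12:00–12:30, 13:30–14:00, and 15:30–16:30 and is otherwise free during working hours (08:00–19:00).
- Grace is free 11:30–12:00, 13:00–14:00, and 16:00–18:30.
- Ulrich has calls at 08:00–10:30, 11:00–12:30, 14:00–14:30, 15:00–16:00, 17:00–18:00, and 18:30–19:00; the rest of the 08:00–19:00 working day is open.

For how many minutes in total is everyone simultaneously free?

90 minutes

Keiko free within 08:00–19:00: 08:00–12:00, 12:30–13:30, 14:00–15:30, 16:30–19:00.
Ulrich free within 08:00–19:00: 10:30–11:00, 12:30–14:00, 14:30–15:00, 16:00–17:00, 18:00–18:30.
Keiko ∩ Grace: 11:30–12:00, 13:00–13:30, 16:30–18:30.
Keiko ∩ Grace ∩ Ulrich: 13:00–13:30, 16:30–17:00, 18:00–18:30.
Total common minutes: 30 + 30 + 30 = 90.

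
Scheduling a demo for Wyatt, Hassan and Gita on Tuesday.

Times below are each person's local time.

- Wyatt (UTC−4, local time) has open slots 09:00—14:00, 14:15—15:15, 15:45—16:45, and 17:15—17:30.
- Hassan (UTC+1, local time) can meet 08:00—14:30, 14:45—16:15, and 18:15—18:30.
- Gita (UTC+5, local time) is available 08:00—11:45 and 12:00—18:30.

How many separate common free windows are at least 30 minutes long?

1

Wyatt → UTC: 13:00–18:00, 18:15–19:15, 19:45–20:45, 21:15–21:30.
Hassan → UTC: 07:00–13:30, 13:45–15:15, 17:15–17:30.
Gita → UTC: 03:00–06:45, 07:00–13:30.
Wyatt ∩ Hassan: 13:00–13:30, 13:45–15:15, 17:15–17:30.
Wyatt ∩ Hassan ∩ Gita: 13:00–13:30.
Windows ≥ 30 min: 13:00–13:30.
That's 1 window.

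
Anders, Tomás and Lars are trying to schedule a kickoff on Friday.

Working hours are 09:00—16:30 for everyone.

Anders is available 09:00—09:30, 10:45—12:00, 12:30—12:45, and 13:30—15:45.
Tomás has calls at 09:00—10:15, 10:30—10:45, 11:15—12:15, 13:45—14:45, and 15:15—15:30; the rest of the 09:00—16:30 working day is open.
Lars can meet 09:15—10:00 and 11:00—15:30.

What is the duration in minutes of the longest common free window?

30 minutes

Tomás free within 09:00–16:30: 10:15–10:30, 10:45–11:15, 12:15–13:45, 14:45–15:15, 15:30–16:30.
Anders ∩ Tomás: 10:45–11:15, 12:30–12:45, 13:30–13:45, 14:45–15:15, 15:30–15:45.
Anders ∩ Tomás ∩ Lars: 11:00–11:15, 12:30–12:45, 13:30–13:45, 14:45–15:15.
Common window lengths: 15, 15, 15, 30 min; longest is 30.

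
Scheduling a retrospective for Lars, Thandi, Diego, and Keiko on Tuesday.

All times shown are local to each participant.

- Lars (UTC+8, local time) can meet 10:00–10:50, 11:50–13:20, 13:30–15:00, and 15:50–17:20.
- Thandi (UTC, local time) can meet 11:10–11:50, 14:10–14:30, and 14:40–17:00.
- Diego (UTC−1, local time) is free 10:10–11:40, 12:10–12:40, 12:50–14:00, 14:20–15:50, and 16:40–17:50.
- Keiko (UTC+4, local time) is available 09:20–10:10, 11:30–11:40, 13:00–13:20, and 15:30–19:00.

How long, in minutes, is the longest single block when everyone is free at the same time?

Lars → UTC: 02:00–02:50, 03:50–05:20, 05:30–07:00, 07:50–09:20.
Thandi → UTC: 11:10–11:50, 14:10–14:30, 14:40–17:00.
Diego → UTC: 11:10–12:40, 13:10–13:40, 13:50–15:00, 15:20–16:50, 17:40–18:50.
Keiko → UTC: 05:20–06:10, 07:30–07:40, 09:00–09:20, 11:30–15:00.
Lars ∩ Thandi: (none).
Lars ∩ Thandi ∩ Diego: (none).
Lars ∩ Thandi ∩ Diego ∩ Keiko: (none).
No common window.

0 minutes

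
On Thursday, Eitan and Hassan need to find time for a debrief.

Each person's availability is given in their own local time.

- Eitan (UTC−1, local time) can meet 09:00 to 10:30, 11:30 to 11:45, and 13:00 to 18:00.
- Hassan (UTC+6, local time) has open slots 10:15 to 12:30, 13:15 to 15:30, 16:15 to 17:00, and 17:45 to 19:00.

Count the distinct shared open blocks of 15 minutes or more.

2

Eitan → UTC: 10:00–11:30, 12:30–12:45, 14:00–19:00.
Hassan → UTC: 04:15–06:30, 07:15–09:30, 10:15–11:00, 11:45–13:00.
Eitan ∩ Hassan: 10:15–11:00, 12:30–12:45.
Windows ≥ 15 min: 10:15–11:00, 12:30–12:45.
That's 2 windows.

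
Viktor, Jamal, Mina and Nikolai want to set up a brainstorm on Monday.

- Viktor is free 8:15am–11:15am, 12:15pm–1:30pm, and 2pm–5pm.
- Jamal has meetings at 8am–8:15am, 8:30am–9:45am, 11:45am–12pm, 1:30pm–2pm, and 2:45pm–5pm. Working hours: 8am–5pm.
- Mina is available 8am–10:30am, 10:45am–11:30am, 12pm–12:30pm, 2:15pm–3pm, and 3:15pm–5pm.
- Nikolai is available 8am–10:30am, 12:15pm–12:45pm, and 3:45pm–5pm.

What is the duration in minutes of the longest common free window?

Jamal free within 08:00–17:00: 08:15–08:30, 09:45–11:45, 12:00–13:30, 14:00–14:45.
Viktor ∩ Jamal: 08:15–08:30, 09:45–11:15, 12:15–13:30, 14:00–14:45.
Viktor ∩ Jamal ∩ Mina: 08:15–08:30, 09:45–10:30, 10:45–11:15, 12:15–12:30, 14:15–14:45.
Viktor ∩ Jamal ∩ Mina ∩ Nikolai: 08:15–08:30, 09:45–10:30, 12:15–12:30.
Common window lengths: 15, 45, 15 min; longest is 45.

45 minutes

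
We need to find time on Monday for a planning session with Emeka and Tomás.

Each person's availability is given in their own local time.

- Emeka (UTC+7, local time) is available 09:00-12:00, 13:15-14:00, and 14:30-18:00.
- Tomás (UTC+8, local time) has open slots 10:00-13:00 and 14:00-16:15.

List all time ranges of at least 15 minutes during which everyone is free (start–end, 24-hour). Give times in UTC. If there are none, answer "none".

02:00–05:00, 06:15–07:00, 07:30–08:15

Emeka → UTC: 02:00–05:00, 06:15–07:00, 07:30–11:00.
Tomás → UTC: 02:00–05:00, 06:00–08:15.
Emeka ∩ Tomás: 02:00–05:00, 06:15–07:00, 07:30–08:15.
Windows ≥ 15 min: 02:00–05:00, 06:15–07:00, 07:30–08:15.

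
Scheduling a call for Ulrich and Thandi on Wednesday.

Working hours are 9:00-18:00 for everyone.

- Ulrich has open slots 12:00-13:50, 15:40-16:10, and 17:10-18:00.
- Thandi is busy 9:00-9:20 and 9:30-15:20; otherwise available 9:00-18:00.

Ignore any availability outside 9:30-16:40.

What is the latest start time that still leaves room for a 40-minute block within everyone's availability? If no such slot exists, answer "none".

Thandi free within 09:00–18:00: 09:20–09:30, 15:20–18:00.
Ulrich ∩ Thandi: 15:40–16:10, 17:10–18:00.
Restricted to 09:30–16:40: 15:40–16:10.
Windows ≥ 40 min: (none).

none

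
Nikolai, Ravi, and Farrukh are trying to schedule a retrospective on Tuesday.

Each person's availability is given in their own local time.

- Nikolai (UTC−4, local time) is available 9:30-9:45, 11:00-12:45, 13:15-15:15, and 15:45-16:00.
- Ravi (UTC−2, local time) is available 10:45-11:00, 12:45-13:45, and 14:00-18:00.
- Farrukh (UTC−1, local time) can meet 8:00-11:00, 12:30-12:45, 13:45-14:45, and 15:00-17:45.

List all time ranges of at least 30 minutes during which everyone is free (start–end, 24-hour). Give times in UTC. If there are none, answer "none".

15:00–15:45, 16:00–16:45, 17:15–18:45

Nikolai → UTC: 13:30–13:45, 15:00–16:45, 17:15–19:15, 19:45–20:00.
Ravi → UTC: 12:45–13:00, 14:45–15:45, 16:00–20:00.
Farrukh → UTC: 09:00–12:00, 13:30–13:45, 14:45–15:45, 16:00–18:45.
Nikolai ∩ Ravi: 15:00–15:45, 16:00–16:45, 17:15–19:15, 19:45–20:00.
Nikolai ∩ Ravi ∩ Farrukh: 15:00–15:45, 16:00–16:45, 17:15–18:45.
Windows ≥ 30 min: 15:00–15:45, 16:00–16:45, 17:15–18:45.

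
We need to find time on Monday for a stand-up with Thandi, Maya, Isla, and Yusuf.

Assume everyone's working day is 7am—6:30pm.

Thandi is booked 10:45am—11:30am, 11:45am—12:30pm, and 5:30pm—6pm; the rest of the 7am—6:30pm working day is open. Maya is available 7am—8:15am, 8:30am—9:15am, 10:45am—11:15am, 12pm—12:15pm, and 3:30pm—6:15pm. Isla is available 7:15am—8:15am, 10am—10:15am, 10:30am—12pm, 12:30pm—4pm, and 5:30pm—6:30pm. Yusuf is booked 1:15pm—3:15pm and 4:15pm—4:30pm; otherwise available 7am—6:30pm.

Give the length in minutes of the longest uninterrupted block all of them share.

Thandi free within 07:00–18:30: 07:00–10:45, 11:30–11:45, 12:30–17:30, 18:00–18:30.
Yusuf free within 07:00–18:30: 07:00–13:15, 15:15–16:15, 16:30–18:30.
Thandi ∩ Maya: 07:00–08:15, 08:30–09:15, 15:30–17:30, 18:00–18:15.
Thandi ∩ Maya ∩ Isla: 07:15–08:15, 15:30–16:00, 18:00–18:15.
Thandi ∩ Maya ∩ Isla ∩ Yusuf: 07:15–08:15, 15:30–16:00, 18:00–18:15.
Common window lengths: 60, 30, 15 min; longest is 60.

60 minutes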